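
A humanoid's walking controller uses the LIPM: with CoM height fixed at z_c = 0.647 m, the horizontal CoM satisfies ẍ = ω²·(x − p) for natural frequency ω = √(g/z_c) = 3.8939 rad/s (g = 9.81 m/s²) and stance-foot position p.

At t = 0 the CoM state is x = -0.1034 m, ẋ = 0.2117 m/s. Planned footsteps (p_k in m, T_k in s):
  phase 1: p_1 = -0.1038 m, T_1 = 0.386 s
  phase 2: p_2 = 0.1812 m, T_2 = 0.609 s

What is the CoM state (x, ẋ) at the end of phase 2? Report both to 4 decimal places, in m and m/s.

x = -0.0405, ẋ = -0.7553

phase 1: p=-0.1038, T=0.386, ωT=1.503045, cosh=2.358905, sinh=2.136453; start (x,ẋ)=(-0.103400, 0.211700) → end (x,ẋ)=(0.013296, 0.502708)
phase 2: p=0.1812, T=0.609, ωT=2.371385, cosh=5.402785, sinh=5.309434; start (x,ẋ)=(0.013296, 0.502708) → end (x,ẋ)=(-0.040492, -0.755286)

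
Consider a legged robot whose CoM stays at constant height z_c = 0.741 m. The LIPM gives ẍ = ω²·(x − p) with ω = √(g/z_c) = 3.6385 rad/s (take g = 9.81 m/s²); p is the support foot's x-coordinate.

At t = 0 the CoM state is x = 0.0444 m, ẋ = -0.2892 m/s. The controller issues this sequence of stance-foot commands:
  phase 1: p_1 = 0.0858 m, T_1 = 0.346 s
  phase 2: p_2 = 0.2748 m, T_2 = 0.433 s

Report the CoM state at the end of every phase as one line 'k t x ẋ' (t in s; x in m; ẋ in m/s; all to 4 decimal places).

1 0.3460 -0.1216 -0.7941
2 0.7790 -1.2291 -5.3377

phase 1: p=0.0858, T=0.346, ωT=1.258921, cosh=1.902790, sinh=1.618830; start (x,ẋ)=(0.044400, -0.289200) → end (x,ẋ)=(-0.121645, -0.794137)
phase 2: p=0.2748, T=0.433, ωT=1.575470, cosh=2.519963, sinh=2.313052; start (x,ẋ)=(-0.121645, -0.794137) → end (x,ẋ)=(-1.229074, -5.337698)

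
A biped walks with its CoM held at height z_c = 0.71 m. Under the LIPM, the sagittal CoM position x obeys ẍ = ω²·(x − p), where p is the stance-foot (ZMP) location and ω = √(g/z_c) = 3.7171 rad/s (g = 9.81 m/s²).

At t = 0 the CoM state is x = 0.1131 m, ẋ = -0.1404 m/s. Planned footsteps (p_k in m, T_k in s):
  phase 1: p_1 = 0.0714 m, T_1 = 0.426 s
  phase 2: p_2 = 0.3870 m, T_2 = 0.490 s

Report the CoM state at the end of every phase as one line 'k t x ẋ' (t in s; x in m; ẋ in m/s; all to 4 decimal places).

1 0.4260 0.0891 0.0053
2 0.9160 -0.5533 -3.3153

phase 1: p=0.0714, T=0.426, ωT=1.583485, cosh=2.538581, sinh=2.333322; start (x,ẋ)=(0.113100, -0.140400) → end (x,ẋ)=(0.089126, 0.005255)
phase 2: p=0.3870, T=0.490, ωT=1.821379, cosh=3.171089, sinh=3.009286; start (x,ẋ)=(0.089126, 0.005255) → end (x,ẋ)=(-0.553330, -3.315299)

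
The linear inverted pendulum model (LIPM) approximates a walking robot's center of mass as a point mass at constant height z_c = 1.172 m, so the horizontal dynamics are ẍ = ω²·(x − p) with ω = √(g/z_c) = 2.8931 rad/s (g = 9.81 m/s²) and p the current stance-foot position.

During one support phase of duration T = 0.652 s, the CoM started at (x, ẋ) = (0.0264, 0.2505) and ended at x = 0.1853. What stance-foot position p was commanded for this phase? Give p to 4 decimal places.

p = 0.0770

ωT = 2.8931·0.652 = 1.886301; cosh(ωT) = 3.373281, sinh(ωT) = 3.221649
x(T) = p + (x₀−p)·cosh(ωT) + (ẋ₀/ω)·sinh(ωT) ⇒ p·(1 − cosh) = x(T) − x₀·cosh − (ẋ₀/ω)·sinh
numerator   = 0.1853 − (0.0264)·3.373281 − (0.2505/2.8931)·3.221649 = -0.182702
denominator = 1 − 3.373281 = -2.373281
p = -0.182702 / -2.373281 = 0.0770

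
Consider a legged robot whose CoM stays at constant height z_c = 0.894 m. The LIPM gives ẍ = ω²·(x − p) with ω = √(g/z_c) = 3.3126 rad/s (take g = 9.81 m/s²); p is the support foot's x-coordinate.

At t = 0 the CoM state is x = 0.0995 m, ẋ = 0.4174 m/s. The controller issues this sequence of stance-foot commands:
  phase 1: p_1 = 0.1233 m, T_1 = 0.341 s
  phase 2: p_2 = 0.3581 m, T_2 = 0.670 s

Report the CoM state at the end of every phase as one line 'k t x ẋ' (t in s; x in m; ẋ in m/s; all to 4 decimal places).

phase 1: p=0.1233, T=0.341, ωT=1.129597, cosh=1.708786, sinh=1.385622; start (x,ẋ)=(0.099500, 0.417400) → end (x,ẋ)=(0.257224, 0.604005)
phase 2: p=0.3581, T=0.670, ωT=2.219442, cosh=4.655432, sinh=4.546762; start (x,ẋ)=(0.257224, 0.604005) → end (x,ẋ)=(0.717518, 1.292557)

1 0.3410 0.2572 0.6040
2 1.0110 0.7175 1.2926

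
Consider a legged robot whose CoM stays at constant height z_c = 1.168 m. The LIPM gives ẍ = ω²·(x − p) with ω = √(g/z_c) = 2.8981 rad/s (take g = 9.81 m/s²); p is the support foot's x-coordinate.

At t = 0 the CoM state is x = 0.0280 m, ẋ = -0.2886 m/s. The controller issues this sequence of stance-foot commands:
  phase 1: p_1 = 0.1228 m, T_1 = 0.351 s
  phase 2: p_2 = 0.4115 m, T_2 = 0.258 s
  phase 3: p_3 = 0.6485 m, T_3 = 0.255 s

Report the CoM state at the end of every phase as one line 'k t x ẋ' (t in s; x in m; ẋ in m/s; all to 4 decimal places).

1 0.3510 -0.1451 -0.7815
2 0.6090 -0.5290 -2.3320
3 0.8640 -1.5158 -5.7563

phase 1: p=0.1228, T=0.351, ωT=1.017233, cosh=1.563563, sinh=1.201969; start (x,ẋ)=(0.028000, -0.288600) → end (x,ẋ)=(-0.145121, -0.781473)
phase 2: p=0.4115, T=0.258, ωT=0.747710, cosh=1.292803, sinh=0.819354; start (x,ẋ)=(-0.145121, -0.781473) → end (x,ẋ)=(-0.529040, -2.332026)
phase 3: p=0.6485, T=0.255, ωT=0.739015, cosh=1.285728, sinh=0.808145; start (x,ẋ)=(-0.529040, -2.332026) → end (x,ẋ)=(-1.515790, -5.756250)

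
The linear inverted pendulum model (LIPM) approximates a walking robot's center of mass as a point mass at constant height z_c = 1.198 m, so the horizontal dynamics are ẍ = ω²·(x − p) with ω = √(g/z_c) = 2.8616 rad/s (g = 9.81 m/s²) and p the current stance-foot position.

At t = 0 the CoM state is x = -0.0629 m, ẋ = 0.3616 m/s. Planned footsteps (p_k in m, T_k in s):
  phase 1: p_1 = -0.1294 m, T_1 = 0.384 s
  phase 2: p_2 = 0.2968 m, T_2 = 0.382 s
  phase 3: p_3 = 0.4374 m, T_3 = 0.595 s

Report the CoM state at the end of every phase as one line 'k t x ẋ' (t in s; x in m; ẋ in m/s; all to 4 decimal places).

phase 1: p=-0.1294, T=0.384, ωT=1.098854, cosh=1.666990, sinh=1.333737; start (x,ẋ)=(-0.062900, 0.361600) → end (x,ẋ)=(0.149990, 0.856589)
phase 2: p=0.2968, T=0.382, ωT=1.093131, cosh=1.659384, sinh=1.324218; start (x,ẋ)=(0.149990, 0.856589) → end (x,ẋ)=(0.449576, 0.865089)
phase 3: p=0.4374, T=0.595, ωT=1.702652, cosh=2.835342, sinh=2.653142; start (x,ẋ)=(0.449576, 0.865089) → end (x,ẋ)=(1.273992, 2.545261)

1 0.3840 0.1500 0.8566
2 0.7660 0.4496 0.8651
3 1.3610 1.2740 2.5453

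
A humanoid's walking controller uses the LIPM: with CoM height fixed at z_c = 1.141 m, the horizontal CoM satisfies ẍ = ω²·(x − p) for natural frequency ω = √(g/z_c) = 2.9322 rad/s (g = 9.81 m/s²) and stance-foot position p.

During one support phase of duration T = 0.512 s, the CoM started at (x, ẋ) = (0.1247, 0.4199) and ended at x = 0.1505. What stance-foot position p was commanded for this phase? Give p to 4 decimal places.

p = 0.3310

ωT = 2.9322·0.512 = 1.501286; cosh(ωT) = 2.355151, sinh(ωT) = 2.132307
x(T) = p + (x₀−p)·cosh(ωT) + (ẋ₀/ω)·sinh(ωT) ⇒ p·(1 − cosh) = x(T) − x₀·cosh − (ẋ₀/ω)·sinh
numerator   = 0.1505 − (0.1247)·2.355151 − (0.4199/2.9322)·2.132307 = -0.448540
denominator = 1 − 2.355151 = -1.355151
p = -0.448540 / -1.355151 = 0.3310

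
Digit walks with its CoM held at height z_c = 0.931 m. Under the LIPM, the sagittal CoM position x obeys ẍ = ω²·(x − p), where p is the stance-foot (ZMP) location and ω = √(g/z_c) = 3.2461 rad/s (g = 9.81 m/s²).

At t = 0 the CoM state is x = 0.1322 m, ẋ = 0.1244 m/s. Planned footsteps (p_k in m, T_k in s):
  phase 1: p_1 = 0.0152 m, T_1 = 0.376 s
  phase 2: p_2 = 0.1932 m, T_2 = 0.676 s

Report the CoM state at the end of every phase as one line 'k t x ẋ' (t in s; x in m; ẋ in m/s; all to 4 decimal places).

1 0.3760 0.2900 0.8167
2 1.0520 1.7478 5.1025

phase 1: p=0.0152, T=0.376, ωT=1.220534, cosh=1.842034, sinh=1.546961; start (x,ẋ)=(0.132200, 0.124400) → end (x,ẋ)=(0.290002, 0.816675)
phase 2: p=0.1932, T=0.676, ωT=2.194364, cosh=4.542859, sinh=4.431429; start (x,ẋ)=(0.290002, 0.816675) → end (x,ẋ)=(1.747846, 5.102525)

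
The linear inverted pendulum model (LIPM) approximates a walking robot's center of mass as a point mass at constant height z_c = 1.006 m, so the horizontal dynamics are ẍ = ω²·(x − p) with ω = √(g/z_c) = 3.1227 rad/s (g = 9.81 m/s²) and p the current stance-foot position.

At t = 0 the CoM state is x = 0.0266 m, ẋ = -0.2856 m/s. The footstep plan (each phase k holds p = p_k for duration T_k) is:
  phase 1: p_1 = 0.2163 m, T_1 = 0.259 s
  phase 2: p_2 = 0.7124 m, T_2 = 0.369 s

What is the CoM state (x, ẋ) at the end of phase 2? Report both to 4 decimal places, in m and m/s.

x = -1.1571, ẋ = -5.3054

phase 1: p=0.2163, T=0.259, ωT=0.808779, cosh=1.345284, sinh=0.899882; start (x,ẋ)=(0.026600, -0.285600) → end (x,ẋ)=(-0.121203, -0.917282)
phase 2: p=0.7124, T=0.369, ωT=1.152276, cosh=1.740653, sinh=1.424737; start (x,ẋ)=(-0.121203, -0.917282) → end (x,ẋ)=(-1.157125, -5.305390)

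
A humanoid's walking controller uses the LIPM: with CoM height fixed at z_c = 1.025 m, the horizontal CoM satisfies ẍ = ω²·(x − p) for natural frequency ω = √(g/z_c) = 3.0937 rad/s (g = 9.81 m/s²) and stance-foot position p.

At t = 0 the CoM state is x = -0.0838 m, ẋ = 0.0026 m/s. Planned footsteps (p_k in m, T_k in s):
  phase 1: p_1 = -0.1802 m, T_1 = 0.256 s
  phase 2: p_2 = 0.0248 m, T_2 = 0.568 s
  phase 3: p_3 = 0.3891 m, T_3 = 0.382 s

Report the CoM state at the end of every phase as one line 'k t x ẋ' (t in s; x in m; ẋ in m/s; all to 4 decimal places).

phase 1: p=-0.1802, T=0.256, ωT=0.791987, cosh=1.330362, sinh=0.877418; start (x,ẋ)=(-0.083800, 0.002600) → end (x,ẋ)=(-0.051216, 0.265134)
phase 2: p=0.0248, T=0.568, ωT=1.757222, cosh=2.984417, sinh=2.811893; start (x,ẋ)=(-0.051216, 0.265134) → end (x,ẋ)=(0.038920, 0.129996)
phase 3: p=0.3891, T=0.382, ωT=1.181793, cosh=1.783472, sinh=1.476744; start (x,ẋ)=(0.038920, 0.129996) → end (x,ẋ)=(-0.173384, -1.367989)

1 0.2560 -0.0512 0.2651
2 0.8240 0.0389 0.1300
3 1.2060 -0.1734 -1.3680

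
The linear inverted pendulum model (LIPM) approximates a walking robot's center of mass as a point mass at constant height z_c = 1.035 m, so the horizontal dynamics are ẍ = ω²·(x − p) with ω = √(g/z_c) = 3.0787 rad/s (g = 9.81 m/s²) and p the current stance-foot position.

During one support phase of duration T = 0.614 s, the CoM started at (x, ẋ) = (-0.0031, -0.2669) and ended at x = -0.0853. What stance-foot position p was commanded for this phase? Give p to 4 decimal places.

p = -0.0862

ωT = 3.0787·0.614 = 1.890322; cosh(ωT) = 3.386261, sinh(ωT) = 3.235238
x(T) = p + (x₀−p)·cosh(ωT) + (ẋ₀/ω)·sinh(ωT) ⇒ p·(1 − cosh) = x(T) − x₀·cosh − (ẋ₀/ω)·sinh
numerator   = -0.0853 − (-0.0031)·3.386261 − (-0.2669/3.0787)·3.235238 = 0.205668
denominator = 1 − 3.386261 = -2.386261
p = 0.205668 / -2.386261 = -0.0862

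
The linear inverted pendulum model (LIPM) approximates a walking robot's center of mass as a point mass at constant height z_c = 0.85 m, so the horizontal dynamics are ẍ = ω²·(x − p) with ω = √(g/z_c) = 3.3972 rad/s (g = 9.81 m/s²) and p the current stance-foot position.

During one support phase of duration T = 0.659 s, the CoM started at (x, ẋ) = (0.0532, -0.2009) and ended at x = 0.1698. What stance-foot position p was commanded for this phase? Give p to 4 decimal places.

ωT = 3.3972·0.659 = 2.238755; cosh(ωT) = 4.744117, sinh(ωT) = 4.637525
x(T) = p + (x₀−p)·cosh(ωT) + (ẋ₀/ω)·sinh(ωT) ⇒ p·(1 − cosh) = x(T) − x₀·cosh − (ẋ₀/ω)·sinh
numerator   = 0.1698 − (0.0532)·4.744117 − (-0.2009/3.3972)·4.637525 = 0.191662
denominator = 1 − 4.744117 = -3.744117
p = 0.191662 / -3.744117 = -0.0512

p = -0.0512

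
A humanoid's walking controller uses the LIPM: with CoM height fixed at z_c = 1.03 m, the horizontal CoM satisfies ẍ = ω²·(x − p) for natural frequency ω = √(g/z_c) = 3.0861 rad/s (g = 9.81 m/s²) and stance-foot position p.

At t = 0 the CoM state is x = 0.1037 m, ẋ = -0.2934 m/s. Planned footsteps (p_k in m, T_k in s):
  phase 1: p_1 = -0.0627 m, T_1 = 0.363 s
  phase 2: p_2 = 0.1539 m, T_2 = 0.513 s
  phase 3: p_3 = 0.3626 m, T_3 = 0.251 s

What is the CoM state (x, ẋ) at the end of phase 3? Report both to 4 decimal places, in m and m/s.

phase 1: p=-0.0627, T=0.363, ωT=1.120254, cosh=1.695915, sinh=1.369718; start (x,ẋ)=(0.103700, -0.293400) → end (x,ẋ)=(0.089279, 0.205806)
phase 2: p=0.1539, T=0.513, ωT=1.583169, cosh=2.537845, sinh=2.332522; start (x,ẋ)=(0.089279, 0.205806) → end (x,ẋ)=(0.145454, 0.057137)
phase 3: p=0.3626, T=0.251, ωT=0.774611, cosh=1.315316, sinh=0.854433; start (x,ẋ)=(0.145454, 0.057137) → end (x,ẋ)=(0.092803, -0.497432)

x = 0.0928, ẋ = -0.4974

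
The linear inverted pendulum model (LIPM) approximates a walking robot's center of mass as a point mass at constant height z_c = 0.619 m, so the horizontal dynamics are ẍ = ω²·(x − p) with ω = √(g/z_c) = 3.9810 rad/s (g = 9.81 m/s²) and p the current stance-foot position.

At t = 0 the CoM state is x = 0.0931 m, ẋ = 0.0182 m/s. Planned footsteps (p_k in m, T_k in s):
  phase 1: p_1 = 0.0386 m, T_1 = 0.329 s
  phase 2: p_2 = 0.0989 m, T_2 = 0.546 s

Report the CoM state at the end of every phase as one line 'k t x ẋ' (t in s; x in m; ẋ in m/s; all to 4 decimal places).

phase 1: p=0.0386, T=0.329, ωT=1.309749, cosh=1.987566, sinh=1.717678; start (x,ẋ)=(0.093100, 0.018200) → end (x,ẋ)=(0.154775, 0.408849)
phase 2: p=0.0989, T=0.546, ωT=2.173626, cosh=4.451932, sinh=4.338167; start (x,ẋ)=(0.154775, 0.408849) → end (x,ẋ)=(0.793182, 2.785143)

1 0.3290 0.1548 0.4088
2 0.8750 0.7932 2.7851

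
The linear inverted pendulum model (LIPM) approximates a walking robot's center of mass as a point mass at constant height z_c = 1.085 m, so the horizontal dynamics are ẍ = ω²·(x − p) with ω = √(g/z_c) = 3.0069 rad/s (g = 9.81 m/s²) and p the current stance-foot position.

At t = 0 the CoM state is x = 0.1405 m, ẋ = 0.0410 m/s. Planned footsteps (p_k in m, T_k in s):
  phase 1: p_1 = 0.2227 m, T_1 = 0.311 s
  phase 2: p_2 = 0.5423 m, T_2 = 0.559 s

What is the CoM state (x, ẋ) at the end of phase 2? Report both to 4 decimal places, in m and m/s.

phase 1: p=0.2227, T=0.311, ωT=0.935146, cosh=1.470057, sinh=1.077528; start (x,ẋ)=(0.140500, 0.041000) → end (x,ẋ)=(0.116554, -0.206057)
phase 2: p=0.5423, T=0.559, ωT=1.680857, cosh=2.778186, sinh=2.591971; start (x,ẋ)=(0.116554, -0.206057) → end (x,ẋ)=(-0.818125, -3.890646)

x = -0.8181, ẋ = -3.8906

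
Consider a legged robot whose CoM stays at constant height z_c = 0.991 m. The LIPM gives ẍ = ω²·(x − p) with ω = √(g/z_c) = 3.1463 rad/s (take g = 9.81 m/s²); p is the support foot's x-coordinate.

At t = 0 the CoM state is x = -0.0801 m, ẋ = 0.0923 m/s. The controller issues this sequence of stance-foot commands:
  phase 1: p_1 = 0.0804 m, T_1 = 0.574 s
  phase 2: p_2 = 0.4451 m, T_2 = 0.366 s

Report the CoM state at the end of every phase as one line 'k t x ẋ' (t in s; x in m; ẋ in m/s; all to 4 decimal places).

1 0.5740 -0.3343 -1.2067
2 0.9400 -1.4567 -5.5899

phase 1: p=0.0804, T=0.574, ωT=1.805976, cosh=3.125112, sinh=2.960798; start (x,ẋ)=(-0.080100, 0.092300) → end (x,ẋ)=(-0.334322, -1.206699)
phase 2: p=0.4451, T=0.366, ωT=1.151546, cosh=1.739613, sinh=1.423465; start (x,ẋ)=(-0.334322, -1.206699) → end (x,ẋ)=(-1.456735, -5.589949)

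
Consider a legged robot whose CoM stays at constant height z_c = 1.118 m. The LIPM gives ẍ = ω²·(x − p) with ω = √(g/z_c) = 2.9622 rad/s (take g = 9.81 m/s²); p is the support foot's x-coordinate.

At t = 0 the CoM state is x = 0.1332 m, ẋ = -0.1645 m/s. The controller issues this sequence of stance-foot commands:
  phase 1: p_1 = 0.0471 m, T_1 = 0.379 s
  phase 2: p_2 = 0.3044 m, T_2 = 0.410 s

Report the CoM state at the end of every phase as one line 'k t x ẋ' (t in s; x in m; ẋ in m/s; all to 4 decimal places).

1 0.3790 0.1171 0.0709
2 0.7890 -0.0021 -0.7222

phase 1: p=0.0471, T=0.379, ωT=1.122674, cosh=1.699234, sinh=1.373826; start (x,ẋ)=(0.133200, -0.164500) → end (x,ẋ)=(0.117111, 0.070864)
phase 2: p=0.3044, T=0.410, ωT=1.214502, cosh=1.832737, sinh=1.535879; start (x,ẋ)=(0.117111, 0.070864) → end (x,ẋ)=(-0.002108, -0.722210)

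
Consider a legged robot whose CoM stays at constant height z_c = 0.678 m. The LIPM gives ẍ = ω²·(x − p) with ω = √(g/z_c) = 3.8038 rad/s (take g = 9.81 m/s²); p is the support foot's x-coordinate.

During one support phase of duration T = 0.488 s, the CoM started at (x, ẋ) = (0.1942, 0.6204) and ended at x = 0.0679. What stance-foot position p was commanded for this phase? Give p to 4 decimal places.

ωT = 3.8038·0.488 = 1.856254; cosh(ωT) = 3.277989, sinh(ωT) = 3.121732
x(T) = p + (x₀−p)·cosh(ωT) + (ẋ₀/ω)·sinh(ωT) ⇒ p·(1 − cosh) = x(T) − x₀·cosh − (ẋ₀/ω)·sinh
numerator   = 0.0679 − (0.1942)·3.277989 − (0.6204/3.8038)·3.121732 = -1.077840
denominator = 1 − 3.277989 = -2.277989
p = -1.077840 / -2.277989 = 0.4732

p = 0.4732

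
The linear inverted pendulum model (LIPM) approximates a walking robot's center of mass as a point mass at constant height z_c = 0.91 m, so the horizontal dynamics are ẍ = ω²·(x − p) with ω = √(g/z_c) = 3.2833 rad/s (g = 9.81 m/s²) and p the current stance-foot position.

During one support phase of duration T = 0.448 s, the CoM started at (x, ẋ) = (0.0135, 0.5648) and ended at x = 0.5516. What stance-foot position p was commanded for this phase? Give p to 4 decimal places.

ωT = 3.2833·0.448 = 1.470918; cosh(ωT) = 2.291473, sinh(ωT) = 2.061758
x(T) = p + (x₀−p)·cosh(ωT) + (ẋ₀/ω)·sinh(ωT) ⇒ p·(1 − cosh) = x(T) − x₀·cosh − (ẋ₀/ω)·sinh
numerator   = 0.5516 − (0.0135)·2.291473 − (0.5648/3.2833)·2.061758 = 0.165997
denominator = 1 − 2.291473 = -1.291473
p = 0.165997 / -1.291473 = -0.1285

p = -0.1285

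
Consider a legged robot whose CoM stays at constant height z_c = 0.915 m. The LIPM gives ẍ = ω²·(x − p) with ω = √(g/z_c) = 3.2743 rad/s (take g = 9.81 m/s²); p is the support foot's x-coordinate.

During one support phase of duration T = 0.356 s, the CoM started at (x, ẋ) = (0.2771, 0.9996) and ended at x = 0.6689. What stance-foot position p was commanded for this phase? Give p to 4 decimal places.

p = 0.3433

ωT = 3.2743·0.356 = 1.165651; cosh(ωT) = 1.759865, sinh(ωT) = 1.448145
x(T) = p + (x₀−p)·cosh(ωT) + (ẋ₀/ω)·sinh(ωT) ⇒ p·(1 − cosh) = x(T) − x₀·cosh − (ẋ₀/ω)·sinh
numerator   = 0.6689 − (0.2771)·1.759865 − (0.9996/3.2743)·1.448145 = -0.260858
denominator = 1 − 1.759865 = -0.759865
p = -0.260858 / -0.759865 = 0.3433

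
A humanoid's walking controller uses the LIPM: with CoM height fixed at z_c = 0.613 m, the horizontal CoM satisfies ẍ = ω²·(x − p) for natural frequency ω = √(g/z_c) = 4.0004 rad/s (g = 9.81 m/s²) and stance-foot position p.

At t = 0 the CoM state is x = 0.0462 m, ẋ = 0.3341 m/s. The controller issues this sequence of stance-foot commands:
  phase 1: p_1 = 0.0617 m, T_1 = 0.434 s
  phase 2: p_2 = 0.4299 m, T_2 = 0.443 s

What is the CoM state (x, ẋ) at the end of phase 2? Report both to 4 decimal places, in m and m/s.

phase 1: p=0.0617, T=0.434, ωT=1.736174, cosh=2.925889, sinh=2.749696; start (x,ẋ)=(0.046200, 0.334100) → end (x,ẋ)=(0.245994, 0.807041)
phase 2: p=0.4299, T=0.443, ωT=1.772177, cosh=3.026806, sinh=2.856843; start (x,ẋ)=(0.245994, 0.807041) → end (x,ẋ)=(0.449593, 0.340986)

x = 0.4496, ẋ = 0.3410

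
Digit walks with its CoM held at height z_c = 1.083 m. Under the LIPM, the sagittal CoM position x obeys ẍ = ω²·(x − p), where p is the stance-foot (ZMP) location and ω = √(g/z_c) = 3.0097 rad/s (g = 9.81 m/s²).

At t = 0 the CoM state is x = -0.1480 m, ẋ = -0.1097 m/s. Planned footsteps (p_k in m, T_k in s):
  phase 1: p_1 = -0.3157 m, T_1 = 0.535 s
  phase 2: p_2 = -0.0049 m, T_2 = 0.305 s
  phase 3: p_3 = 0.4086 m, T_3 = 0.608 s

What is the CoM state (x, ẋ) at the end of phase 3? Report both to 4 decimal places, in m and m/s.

phase 1: p=-0.3157, T=0.535, ωT=1.610190, cosh=2.601805, sinh=2.401955; start (x,ẋ)=(-0.148000, -0.109700) → end (x,ẋ)=(0.033074, 0.926913)
phase 2: p=-0.0049, T=0.305, ωT=0.917959, cosh=1.451753, sinh=1.052420; start (x,ẋ)=(0.033074, 0.926913) → end (x,ẋ)=(0.374348, 1.465931)
phase 3: p=0.4086, T=0.608, ωT=1.829898, cosh=3.196839, sinh=3.036409; start (x,ẋ)=(0.374348, 1.465931) → end (x,ẋ)=(1.778043, 4.373329)

x = 1.7780, ẋ = 4.3733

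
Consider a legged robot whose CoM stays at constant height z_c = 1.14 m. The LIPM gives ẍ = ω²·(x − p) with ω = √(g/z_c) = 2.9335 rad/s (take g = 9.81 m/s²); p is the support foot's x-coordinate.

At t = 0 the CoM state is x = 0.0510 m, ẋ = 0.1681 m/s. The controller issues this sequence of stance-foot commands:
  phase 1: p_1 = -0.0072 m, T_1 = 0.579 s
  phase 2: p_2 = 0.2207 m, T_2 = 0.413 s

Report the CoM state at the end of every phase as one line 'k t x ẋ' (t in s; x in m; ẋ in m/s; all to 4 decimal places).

1 0.5790 0.3085 0.9257
2 0.9920 0.8643 2.0868

phase 1: p=-0.0072, T=0.579, ωT=1.698496, cosh=2.824341, sinh=2.641383; start (x,ẋ)=(0.051000, 0.168100) → end (x,ẋ)=(0.308537, 0.925734)
phase 2: p=0.2207, T=0.413, ωT=1.211535, cosh=1.828189, sinh=1.530449; start (x,ẋ)=(0.308537, 0.925734) → end (x,ẋ)=(0.864252, 2.086769)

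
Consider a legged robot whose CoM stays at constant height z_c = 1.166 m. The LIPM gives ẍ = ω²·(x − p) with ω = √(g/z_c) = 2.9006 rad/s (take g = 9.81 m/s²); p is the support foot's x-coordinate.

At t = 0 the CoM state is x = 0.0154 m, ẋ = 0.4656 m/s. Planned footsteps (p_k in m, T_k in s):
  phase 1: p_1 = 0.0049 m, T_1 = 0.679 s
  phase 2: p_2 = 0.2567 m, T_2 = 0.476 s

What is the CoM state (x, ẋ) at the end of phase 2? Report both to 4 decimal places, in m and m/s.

x = 2.1594, ẋ = 5.7177

phase 1: p=0.0049, T=0.679, ωT=1.969507, cosh=3.653335, sinh=3.513810; start (x,ẋ)=(0.015400, 0.465600) → end (x,ẋ)=(0.607292, 1.808011)
phase 2: p=0.2567, T=0.476, ωT=1.380686, cosh=2.114517, sinh=1.863111; start (x,ẋ)=(0.607292, 1.808011) → end (x,ẋ)=(2.159351, 5.717714)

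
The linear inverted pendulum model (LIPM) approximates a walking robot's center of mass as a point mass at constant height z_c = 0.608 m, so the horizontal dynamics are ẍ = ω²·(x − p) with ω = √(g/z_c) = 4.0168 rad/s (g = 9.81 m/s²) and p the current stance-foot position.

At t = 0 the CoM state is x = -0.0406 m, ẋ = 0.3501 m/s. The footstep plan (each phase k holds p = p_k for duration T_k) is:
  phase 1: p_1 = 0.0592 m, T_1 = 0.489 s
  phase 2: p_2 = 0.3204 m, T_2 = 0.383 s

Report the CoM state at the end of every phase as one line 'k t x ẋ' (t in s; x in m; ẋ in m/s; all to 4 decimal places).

1 0.4890 0.0010 -0.1283
2 0.8720 -0.5286 -3.1622

phase 1: p=0.0592, T=0.489, ωT=1.964215, cosh=3.634791, sinh=3.494525; start (x,ẋ)=(-0.040600, 0.350100) → end (x,ẋ)=(0.001027, -0.128333)
phase 2: p=0.3204, T=0.383, ωT=1.538434, cosh=2.436005, sinh=2.221288; start (x,ẋ)=(0.001027, -0.128333) → end (x,ẋ)=(-0.528563, -3.162217)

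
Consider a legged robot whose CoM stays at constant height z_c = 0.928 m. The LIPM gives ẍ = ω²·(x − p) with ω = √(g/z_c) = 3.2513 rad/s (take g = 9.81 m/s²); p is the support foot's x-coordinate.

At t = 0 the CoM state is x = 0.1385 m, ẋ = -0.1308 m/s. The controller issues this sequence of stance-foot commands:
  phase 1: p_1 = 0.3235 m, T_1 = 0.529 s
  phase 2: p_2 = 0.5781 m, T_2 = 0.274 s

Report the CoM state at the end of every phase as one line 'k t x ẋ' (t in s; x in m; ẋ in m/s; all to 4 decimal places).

phase 1: p=0.3235, T=0.529, ωT=1.719938, cosh=2.881629, sinh=2.702552; start (x,ẋ)=(0.138500, -0.130800) → end (x,ẋ)=(-0.318325, -2.002476)
phase 2: p=0.5781, T=0.274, ωT=0.890856, cosh=1.423760, sinh=1.013456; start (x,ẋ)=(-0.318325, -2.002476) → end (x,ẋ)=(-1.322382, -5.804809)

1 0.5290 -0.3183 -2.0025
2 0.8030 -1.3224 -5.8048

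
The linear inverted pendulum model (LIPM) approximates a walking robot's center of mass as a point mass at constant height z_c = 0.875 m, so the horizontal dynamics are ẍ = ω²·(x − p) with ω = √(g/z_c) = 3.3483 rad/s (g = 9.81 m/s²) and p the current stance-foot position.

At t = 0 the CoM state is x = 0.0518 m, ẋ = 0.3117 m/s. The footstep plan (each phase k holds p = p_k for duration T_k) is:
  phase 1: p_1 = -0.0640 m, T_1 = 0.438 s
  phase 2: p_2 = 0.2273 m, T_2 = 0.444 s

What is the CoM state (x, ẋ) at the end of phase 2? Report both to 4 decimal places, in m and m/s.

phase 1: p=-0.0640, T=0.438, ωT=1.466555, cosh=2.282499, sinh=2.051780; start (x,ẋ)=(0.051800, 0.311700) → end (x,ẋ)=(0.391318, 1.506998)
phase 2: p=0.2273, T=0.444, ωT=1.486645, cosh=2.324182, sinh=2.098052; start (x,ẋ)=(0.391318, 1.506998) → end (x,ẋ)=(1.552796, 4.654749)

x = 1.5528, ẋ = 4.6547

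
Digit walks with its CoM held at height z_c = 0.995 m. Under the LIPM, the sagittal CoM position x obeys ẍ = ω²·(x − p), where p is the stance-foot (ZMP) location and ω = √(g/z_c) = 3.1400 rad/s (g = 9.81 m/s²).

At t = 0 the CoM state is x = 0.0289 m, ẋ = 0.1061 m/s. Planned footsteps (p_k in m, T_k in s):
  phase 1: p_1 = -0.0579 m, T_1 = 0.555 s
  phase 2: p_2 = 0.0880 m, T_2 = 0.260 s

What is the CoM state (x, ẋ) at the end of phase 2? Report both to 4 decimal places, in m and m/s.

phase 1: p=-0.0579, T=0.555, ωT=1.742700, cosh=2.943897, sinh=2.768850; start (x,ẋ)=(0.028900, 0.106100) → end (x,ẋ)=(0.291189, 1.067003)
phase 2: p=0.0880, T=0.260, ωT=0.816400, cosh=1.352180, sinh=0.910160; start (x,ẋ)=(0.291189, 1.067003) → end (x,ẋ)=(0.672030, 2.023476)

x = 0.6720, ẋ = 2.0235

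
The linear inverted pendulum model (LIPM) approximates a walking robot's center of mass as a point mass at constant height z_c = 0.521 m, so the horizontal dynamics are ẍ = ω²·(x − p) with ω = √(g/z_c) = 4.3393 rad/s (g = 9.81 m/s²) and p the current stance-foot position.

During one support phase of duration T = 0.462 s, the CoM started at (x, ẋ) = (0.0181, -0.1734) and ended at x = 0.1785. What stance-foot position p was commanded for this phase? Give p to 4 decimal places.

ωT = 4.3393·0.462 = 2.004757; cosh(ωT) = 3.779490, sinh(ωT) = 3.644797
x(T) = p + (x₀−p)·cosh(ωT) + (ẋ₀/ω)·sinh(ωT) ⇒ p·(1 − cosh) = x(T) − x₀·cosh − (ẋ₀/ω)·sinh
numerator   = 0.1785 − (0.0181)·3.779490 − (-0.1734/4.3393)·3.644797 = 0.255739
denominator = 1 − 3.779490 = -2.779490
p = 0.255739 / -2.779490 = -0.0920

p = -0.0920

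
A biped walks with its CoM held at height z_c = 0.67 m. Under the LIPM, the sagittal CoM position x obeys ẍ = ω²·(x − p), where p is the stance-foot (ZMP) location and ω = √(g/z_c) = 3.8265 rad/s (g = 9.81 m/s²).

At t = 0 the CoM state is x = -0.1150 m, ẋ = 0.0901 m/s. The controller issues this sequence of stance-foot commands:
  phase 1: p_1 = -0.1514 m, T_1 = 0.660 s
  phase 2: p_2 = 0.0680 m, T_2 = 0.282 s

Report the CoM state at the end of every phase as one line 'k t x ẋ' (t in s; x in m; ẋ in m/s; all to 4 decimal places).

phase 1: p=-0.1514, T=0.660, ωT=2.525490, cosh=6.288518, sinh=6.208499; start (x,ẋ)=(-0.115000, 0.090100) → end (x,ẋ)=(0.223689, 1.431344)
phase 2: p=0.0680, T=0.282, ωT=1.079073, cosh=1.640931, sinh=1.301020; start (x,ẋ)=(0.223689, 1.431344) → end (x,ẋ)=(0.810136, 3.123813)

1 0.6600 0.2237 1.4313
2 0.9420 0.8101 3.1238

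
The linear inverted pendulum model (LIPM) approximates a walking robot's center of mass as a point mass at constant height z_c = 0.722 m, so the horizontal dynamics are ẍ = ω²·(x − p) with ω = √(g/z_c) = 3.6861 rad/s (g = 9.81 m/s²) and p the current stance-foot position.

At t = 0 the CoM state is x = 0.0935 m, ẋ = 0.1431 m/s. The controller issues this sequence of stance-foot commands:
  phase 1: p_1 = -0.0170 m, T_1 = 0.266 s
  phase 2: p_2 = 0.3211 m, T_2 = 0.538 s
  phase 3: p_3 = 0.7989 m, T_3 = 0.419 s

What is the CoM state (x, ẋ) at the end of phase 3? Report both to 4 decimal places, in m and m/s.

x = 0.6446, ẋ = -0.1593

phase 1: p=-0.0170, T=0.266, ωT=0.980503, cosh=1.520459, sinh=1.145337; start (x,ẋ)=(0.093500, 0.143100) → end (x,ẋ)=(0.195474, 0.684089)
phase 2: p=0.3211, T=0.538, ωT=1.983122, cosh=3.701514, sinh=3.563875; start (x,ẋ)=(0.195474, 0.684089) → end (x,ẋ)=(0.517501, 0.881849)
phase 3: p=0.7989, T=0.419, ωT=1.544476, cosh=2.449470, sinh=2.236046; start (x,ẋ)=(0.517501, 0.881849) → end (x,ẋ)=(0.644566, -0.159308)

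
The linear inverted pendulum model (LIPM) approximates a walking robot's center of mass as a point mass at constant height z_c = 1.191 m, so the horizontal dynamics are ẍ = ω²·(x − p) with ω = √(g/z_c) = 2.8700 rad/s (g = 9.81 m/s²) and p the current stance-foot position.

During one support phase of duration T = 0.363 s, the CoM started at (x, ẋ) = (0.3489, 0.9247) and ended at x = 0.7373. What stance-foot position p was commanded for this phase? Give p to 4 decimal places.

p = 0.3681

ωT = 2.8700·0.363 = 1.041810; cosh(ωT) = 1.593579, sinh(ωT) = 1.240764
x(T) = p + (x₀−p)·cosh(ωT) + (ẋ₀/ω)·sinh(ωT) ⇒ p·(1 − cosh) = x(T) − x₀·cosh − (ẋ₀/ω)·sinh
numerator   = 0.7373 − (0.3489)·1.593579 − (0.9247/2.8700)·1.240764 = -0.218468
denominator = 1 − 1.593579 = -0.593579
p = -0.218468 / -0.593579 = 0.3681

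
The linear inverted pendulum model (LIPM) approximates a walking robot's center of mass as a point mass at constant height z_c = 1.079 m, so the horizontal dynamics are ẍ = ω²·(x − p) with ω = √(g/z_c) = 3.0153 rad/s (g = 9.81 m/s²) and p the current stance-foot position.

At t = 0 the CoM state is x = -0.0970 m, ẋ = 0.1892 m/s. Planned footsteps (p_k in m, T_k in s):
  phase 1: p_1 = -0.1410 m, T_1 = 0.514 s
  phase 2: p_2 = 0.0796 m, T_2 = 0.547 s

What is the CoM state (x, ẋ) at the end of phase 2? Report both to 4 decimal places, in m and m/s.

x = 0.7924, ẋ = 2.2795

phase 1: p=-0.1410, T=0.514, ωT=1.549864, cosh=2.461554, sinh=2.249277; start (x,ẋ)=(-0.097000, 0.189200) → end (x,ẋ)=(0.108443, 0.764145)
phase 2: p=0.0796, T=0.547, ωT=1.649369, cosh=2.697933, sinh=2.505762; start (x,ẋ)=(0.108443, 0.764145) → end (x,ẋ)=(0.792433, 2.279538)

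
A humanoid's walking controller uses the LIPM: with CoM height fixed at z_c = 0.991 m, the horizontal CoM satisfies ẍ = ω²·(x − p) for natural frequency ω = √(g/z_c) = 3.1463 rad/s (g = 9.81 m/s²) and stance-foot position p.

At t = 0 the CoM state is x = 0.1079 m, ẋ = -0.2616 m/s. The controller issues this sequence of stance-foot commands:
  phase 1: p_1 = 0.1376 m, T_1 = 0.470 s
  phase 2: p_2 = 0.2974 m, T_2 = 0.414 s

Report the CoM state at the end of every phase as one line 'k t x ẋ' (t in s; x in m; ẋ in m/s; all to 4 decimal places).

phase 1: p=0.1376, T=0.470, ωT=1.478761, cosh=2.307713, sinh=2.079793; start (x,ẋ)=(0.107900, -0.261600) → end (x,ẋ)=(-0.103864, -0.798044)
phase 2: p=0.2974, T=0.414, ωT=1.302568, cosh=1.975283, sinh=1.703450; start (x,ẋ)=(-0.103864, -0.798044) → end (x,ẋ)=(-0.927282, -3.726963)

1 0.4700 -0.1039 -0.7980
2 0.8840 -0.9273 -3.7270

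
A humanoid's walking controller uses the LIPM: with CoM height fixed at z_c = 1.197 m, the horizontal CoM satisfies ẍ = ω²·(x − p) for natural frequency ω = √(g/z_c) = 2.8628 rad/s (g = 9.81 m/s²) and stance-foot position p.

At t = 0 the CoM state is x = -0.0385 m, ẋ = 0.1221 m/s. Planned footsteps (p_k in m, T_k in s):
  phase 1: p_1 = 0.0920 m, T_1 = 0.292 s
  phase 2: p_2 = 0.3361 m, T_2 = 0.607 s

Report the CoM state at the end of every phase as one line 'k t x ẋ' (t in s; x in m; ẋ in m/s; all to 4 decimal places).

phase 1: p=0.0920, T=0.292, ωT=0.835938, cosh=1.370222, sinh=0.936754; start (x,ẋ)=(-0.038500, 0.122100) → end (x,ẋ)=(-0.046861, -0.182663)
phase 2: p=0.3361, T=0.607, ωT=1.737720, cosh=2.930144, sinh=2.754222; start (x,ẋ)=(-0.046861, -0.182663) → end (x,ẋ)=(-0.961765, -3.554794)

1 0.2920 -0.0469 -0.1827
2 0.8990 -0.9618 -3.5548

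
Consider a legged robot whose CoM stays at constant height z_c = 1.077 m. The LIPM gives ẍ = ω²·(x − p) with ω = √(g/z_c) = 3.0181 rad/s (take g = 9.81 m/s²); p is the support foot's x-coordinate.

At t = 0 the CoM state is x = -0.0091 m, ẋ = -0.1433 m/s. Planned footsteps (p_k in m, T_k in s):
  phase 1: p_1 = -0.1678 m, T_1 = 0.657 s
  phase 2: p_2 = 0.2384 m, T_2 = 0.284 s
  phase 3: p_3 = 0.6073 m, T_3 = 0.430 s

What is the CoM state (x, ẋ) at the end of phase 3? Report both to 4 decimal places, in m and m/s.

x = 1.5924, ẋ = 3.4093

phase 1: p=-0.1678, T=0.657, ωT=1.982892, cosh=3.700694, sinh=3.563023; start (x,ẋ)=(-0.009100, -0.143300) → end (x,ẋ)=(0.250327, 1.176281)
phase 2: p=0.2384, T=0.284, ωT=0.857140, cosh=1.390393, sinh=0.966019; start (x,ẋ)=(0.250327, 1.176281) → end (x,ẋ)=(0.631482, 1.670266)
phase 3: p=0.6073, T=0.430, ωT=1.297783, cosh=1.967154, sinh=1.694017; start (x,ẋ)=(0.631482, 1.670266) → end (x,ẋ)=(1.592366, 3.409305)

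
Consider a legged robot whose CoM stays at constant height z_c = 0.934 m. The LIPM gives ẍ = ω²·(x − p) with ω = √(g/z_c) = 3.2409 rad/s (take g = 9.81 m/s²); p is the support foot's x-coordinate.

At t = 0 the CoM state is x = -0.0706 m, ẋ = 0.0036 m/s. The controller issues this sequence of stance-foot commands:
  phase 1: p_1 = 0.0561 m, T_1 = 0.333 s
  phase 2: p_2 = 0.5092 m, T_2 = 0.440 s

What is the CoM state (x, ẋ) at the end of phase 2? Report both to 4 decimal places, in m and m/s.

x = -1.2623, ẋ = -5.3548

phase 1: p=0.0561, T=0.333, ωT=1.079220, cosh=1.641122, sinh=1.301261; start (x,ẋ)=(-0.070600, 0.003600) → end (x,ẋ)=(-0.150385, -0.528418)
phase 2: p=0.5092, T=0.440, ωT=1.425996, cosh=2.201135, sinh=1.960866; start (x,ẋ)=(-0.150385, -0.528418) → end (x,ẋ)=(-1.262348, -5.354762)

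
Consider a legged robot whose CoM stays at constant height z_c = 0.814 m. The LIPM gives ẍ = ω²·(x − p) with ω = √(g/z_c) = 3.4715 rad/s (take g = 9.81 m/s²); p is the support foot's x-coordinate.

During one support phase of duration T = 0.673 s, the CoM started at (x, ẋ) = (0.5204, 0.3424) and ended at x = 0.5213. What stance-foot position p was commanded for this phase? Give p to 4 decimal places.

p = 0.6399

ωT = 3.4715·0.673 = 2.336320; cosh(ωT) = 5.219891, sinh(ωT) = 5.123208
x(T) = p + (x₀−p)·cosh(ωT) + (ẋ₀/ω)·sinh(ωT) ⇒ p·(1 − cosh) = x(T) − x₀·cosh − (ẋ₀/ω)·sinh
numerator   = 0.5213 − (0.5204)·5.219891 − (0.3424/3.4715)·5.123208 = -2.700442
denominator = 1 − 5.219891 = -4.219891
p = -2.700442 / -4.219891 = 0.6399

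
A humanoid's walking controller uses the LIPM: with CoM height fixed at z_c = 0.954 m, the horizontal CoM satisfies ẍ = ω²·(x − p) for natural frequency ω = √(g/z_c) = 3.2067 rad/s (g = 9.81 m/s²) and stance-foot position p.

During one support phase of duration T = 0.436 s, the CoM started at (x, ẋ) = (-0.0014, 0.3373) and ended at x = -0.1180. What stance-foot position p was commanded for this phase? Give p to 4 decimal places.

ωT = 3.2067·0.436 = 1.398121; cosh(ωT) = 2.147324, sinh(ωT) = 1.900264
x(T) = p + (x₀−p)·cosh(ωT) + (ẋ₀/ω)·sinh(ωT) ⇒ p·(1 − cosh) = x(T) − x₀·cosh − (ẋ₀/ω)·sinh
numerator   = -0.1180 − (-0.0014)·2.147324 − (0.3373/3.2067)·1.900264 = -0.314875
denominator = 1 − 2.147324 = -1.147324
p = -0.314875 / -1.147324 = 0.2744

p = 0.2744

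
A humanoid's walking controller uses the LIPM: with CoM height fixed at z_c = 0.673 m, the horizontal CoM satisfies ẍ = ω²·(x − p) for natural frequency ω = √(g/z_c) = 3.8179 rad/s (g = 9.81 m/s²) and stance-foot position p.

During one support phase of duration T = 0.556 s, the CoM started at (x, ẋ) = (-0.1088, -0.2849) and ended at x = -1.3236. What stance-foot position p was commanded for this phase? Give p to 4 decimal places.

ωT = 3.8179·0.556 = 2.122752; cosh(ωT) = 4.236901, sinh(ωT) = 4.117199
x(T) = p + (x₀−p)·cosh(ωT) + (ẋ₀/ω)·sinh(ωT) ⇒ p·(1 − cosh) = x(T) − x₀·cosh − (ẋ₀/ω)·sinh
numerator   = -1.3236 − (-0.1088)·4.236901 − (-0.2849/3.8179)·4.117199 = -0.555391
denominator = 1 − 4.236901 = -3.236901
p = -0.555391 / -3.236901 = 0.1716

p = 0.1716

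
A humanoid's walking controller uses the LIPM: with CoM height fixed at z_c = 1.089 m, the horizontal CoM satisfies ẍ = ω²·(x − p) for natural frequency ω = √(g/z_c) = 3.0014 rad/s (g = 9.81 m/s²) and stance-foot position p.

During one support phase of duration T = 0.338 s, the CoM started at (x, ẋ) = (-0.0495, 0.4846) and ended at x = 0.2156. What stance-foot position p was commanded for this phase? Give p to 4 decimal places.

p = -0.1775

ωT = 3.0014·0.338 = 1.014473; cosh(ωT) = 1.560252, sinh(ωT) = 1.197658
x(T) = p + (x₀−p)·cosh(ωT) + (ẋ₀/ω)·sinh(ωT) ⇒ p·(1 − cosh) = x(T) − x₀·cosh − (ẋ₀/ω)·sinh
numerator   = 0.2156 − (-0.0495)·1.560252 − (0.4846/3.0014)·1.197658 = 0.099461
denominator = 1 − 1.560252 = -0.560252
p = 0.099461 / -0.560252 = -0.1775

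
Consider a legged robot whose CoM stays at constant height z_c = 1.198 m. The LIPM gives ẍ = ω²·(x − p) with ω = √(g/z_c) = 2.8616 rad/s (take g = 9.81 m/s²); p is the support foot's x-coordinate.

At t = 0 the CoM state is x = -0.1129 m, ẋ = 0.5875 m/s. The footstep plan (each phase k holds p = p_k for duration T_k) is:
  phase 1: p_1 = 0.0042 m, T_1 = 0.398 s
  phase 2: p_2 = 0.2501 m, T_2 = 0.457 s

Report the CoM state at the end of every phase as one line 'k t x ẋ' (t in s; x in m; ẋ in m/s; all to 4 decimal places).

phase 1: p=0.0042, T=0.398, ωT=1.138917, cosh=1.721774, sinh=1.401609; start (x,ẋ)=(-0.112900, 0.587500) → end (x,ẋ)=(0.090337, 0.541873)
phase 2: p=0.2501, T=0.457, ωT=1.307751, cosh=1.984138, sinh=1.713711; start (x,ẋ)=(0.090337, 0.541873) → end (x,ẋ)=(0.257617, 0.291680)

1 0.3980 0.0903 0.5419
2 0.8550 0.2576 0.2917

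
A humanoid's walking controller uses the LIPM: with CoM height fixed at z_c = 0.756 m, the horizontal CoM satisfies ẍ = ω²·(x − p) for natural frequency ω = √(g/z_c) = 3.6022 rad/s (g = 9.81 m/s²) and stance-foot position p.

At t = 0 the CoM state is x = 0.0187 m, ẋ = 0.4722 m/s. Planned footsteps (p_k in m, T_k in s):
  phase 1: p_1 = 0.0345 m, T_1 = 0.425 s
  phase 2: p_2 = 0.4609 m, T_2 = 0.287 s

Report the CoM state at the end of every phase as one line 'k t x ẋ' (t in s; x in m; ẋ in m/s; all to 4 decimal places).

1 0.4250 0.2851 1.0171
2 0.7120 0.5292 0.8329

phase 1: p=0.0345, T=0.425, ωT=1.530935, cosh=2.419415, sinh=2.203082; start (x,ẋ)=(0.018700, 0.472200) → end (x,ẋ)=(0.285068, 1.017060)
phase 2: p=0.4609, T=0.287, ωT=1.033831, cosh=1.583730, sinh=1.228088; start (x,ẋ)=(0.285068, 1.017060) → end (x,ẋ)=(0.529173, 0.832898)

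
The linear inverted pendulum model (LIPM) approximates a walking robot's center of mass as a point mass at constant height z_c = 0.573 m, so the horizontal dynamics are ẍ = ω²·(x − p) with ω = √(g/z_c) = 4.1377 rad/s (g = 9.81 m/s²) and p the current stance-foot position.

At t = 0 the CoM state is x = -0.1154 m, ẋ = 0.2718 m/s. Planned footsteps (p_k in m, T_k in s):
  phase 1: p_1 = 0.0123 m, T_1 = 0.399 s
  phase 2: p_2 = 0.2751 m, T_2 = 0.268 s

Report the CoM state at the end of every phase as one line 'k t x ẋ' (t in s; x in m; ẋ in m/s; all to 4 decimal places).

phase 1: p=0.0123, T=0.399, ωT=1.650942, cosh=2.701879, sinh=2.510010; start (x,ẋ)=(-0.115400, 0.271800) → end (x,ẋ)=(-0.167851, -0.591879)
phase 2: p=0.2751, T=0.268, ωT=1.108904, cosh=1.680477, sinh=1.350556; start (x,ẋ)=(-0.167851, -0.591879) → end (x,ẋ)=(-0.662459, -3.469935)

1 0.3990 -0.1679 -0.5919
2 0.6670 -0.6625 -3.4699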